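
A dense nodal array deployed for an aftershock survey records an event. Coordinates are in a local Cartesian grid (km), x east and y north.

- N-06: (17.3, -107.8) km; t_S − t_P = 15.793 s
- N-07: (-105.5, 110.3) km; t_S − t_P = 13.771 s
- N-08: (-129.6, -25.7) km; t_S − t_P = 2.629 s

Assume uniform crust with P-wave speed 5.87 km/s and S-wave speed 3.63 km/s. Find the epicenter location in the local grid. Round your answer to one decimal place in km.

Distance from S−P lag: d = Δt · v_P v_S / (v_P − v_S) = Δt · (5.87·3.63)/(5.87−3.63) ≈ 9.5125·Δt.
So d_N-06 = 150.23, d_N-07 = 131.00, d_N-08 = 25.01 km.
Circle about each station: (x − 17.3)² + (y + 107.8)² = 150.23²; (x + 105.5)² + (y − 110.3)² = 131.00²; (x + 129.6)² + (y + 25.7)² = 25.01².
Subtracting the N-06 equation from the N-07 and N-08 equations removes the quadratic terms:
-245.6 x + 436.2 y = 16784.26
-293.8 x + 164.2 y = 27480.07
Solving the 2×2 system: x ≈ -105.1, y ≈ -20.7 km.
Check against N-06 (with the unrounded x, y): √((x − 17.3)²+(y + 107.8)²) = 150.23 ≈ 150.23 km. ✓

(-105.1, -20.7)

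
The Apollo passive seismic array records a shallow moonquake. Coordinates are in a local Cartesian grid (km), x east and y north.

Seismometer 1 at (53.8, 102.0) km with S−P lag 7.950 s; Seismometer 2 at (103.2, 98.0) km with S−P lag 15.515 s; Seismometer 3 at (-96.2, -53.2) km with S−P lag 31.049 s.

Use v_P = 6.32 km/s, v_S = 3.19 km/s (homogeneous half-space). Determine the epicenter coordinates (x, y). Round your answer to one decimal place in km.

5.5 km east, 119.0 km north

Distance from S−P lag: d = Δt · v_P v_S / (v_P − v_S) = Δt · (6.32·3.19)/(6.32−3.19) ≈ 6.4412·Δt.
So d_Seismometer 1 = 51.21, d_Seismometer 2 = 99.93, d_Seismometer 3 = 199.99 km.
Circle about each station: (x − 53.8)² + (y − 102.0)² = 51.21²; (x − 103.2)² + (y − 98.0)² = 99.93²; (x + 96.2)² + (y + 53.2)² = 199.99².
Subtracting the Seismometer 1 equation from the Seismometer 2 and Seismometer 3 equations removes the quadratic terms:
98.8 x − 8.0 y = -407.74
-300.0 x − 310.4 y = -38587.30
Solving the 2×2 system: x ≈ 5.5, y ≈ 119.0 km.
Check against Seismometer 1 (with the unrounded x, y): √((x − 53.8)²+(y − 102.0)²) = 51.19 ≈ 51.21 km. ✓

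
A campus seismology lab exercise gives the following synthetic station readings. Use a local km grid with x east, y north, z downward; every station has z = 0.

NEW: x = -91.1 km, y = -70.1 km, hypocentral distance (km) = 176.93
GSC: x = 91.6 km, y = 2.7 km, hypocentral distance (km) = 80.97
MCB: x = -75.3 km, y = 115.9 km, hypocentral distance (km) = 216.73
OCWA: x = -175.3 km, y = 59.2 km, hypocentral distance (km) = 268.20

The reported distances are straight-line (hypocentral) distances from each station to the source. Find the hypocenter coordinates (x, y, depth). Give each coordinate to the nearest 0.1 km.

x ≈ 67.3 km, y ≈ -32.0 km, depth ≈ 69.0 km

Each station gives a sphere (x−x_i)² + (y−y_i)² + z² = d_i² (stations at z=0).
Subtracting the NEW sphere from GSC and MCB: z² cancels, leaving linear equations in x and y:
365.4 x + 145.6 y = 19932.71
31.6 x + 372.0 y = -9777.99
Solving: x ≈ 67.302, y ≈ -32.002 km (keep extra digits for the depth step; rounded: 67.3, -32.0).
Then from the NEW sphere: z² = 176.93² − (x + 91.1)² − (y + 70.1)² with x = 67.302, y = -32.002, so z ≈ 69.004 ≈ 69.0 km.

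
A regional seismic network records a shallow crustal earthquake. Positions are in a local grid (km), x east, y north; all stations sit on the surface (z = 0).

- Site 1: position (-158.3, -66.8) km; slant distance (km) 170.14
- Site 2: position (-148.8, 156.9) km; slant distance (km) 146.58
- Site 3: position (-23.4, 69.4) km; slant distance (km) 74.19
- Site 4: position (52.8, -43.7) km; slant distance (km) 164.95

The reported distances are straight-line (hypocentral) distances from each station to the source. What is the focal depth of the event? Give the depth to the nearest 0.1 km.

z ≈ 62.9 km

Each station gives a sphere (x−x_i)² + (y−y_i)² + z² = d_i² (stations at z=0).
Subtracting the Site 1 sphere from Site 2 and Site 3: z² cancels, leaving linear equations in x and y:
19.0 x + 447.4 y = 24699.84
269.8 x + 272.4 y = -713.75
Solving: x ≈ -61.001, y ≈ 57.798 km (keep extra digits for the depth step; rounded: -61.0, 57.8).
Then from the Site 1 sphere: z² = 170.14² − (x + 158.3)² − (y + 66.8)² with x = -61.001, y = 57.798, so z ≈ 62.896 ≈ 62.9 km.
Check against Site 4 (with the unrounded solution): distance 164.95 ≈ 164.95 km. ✓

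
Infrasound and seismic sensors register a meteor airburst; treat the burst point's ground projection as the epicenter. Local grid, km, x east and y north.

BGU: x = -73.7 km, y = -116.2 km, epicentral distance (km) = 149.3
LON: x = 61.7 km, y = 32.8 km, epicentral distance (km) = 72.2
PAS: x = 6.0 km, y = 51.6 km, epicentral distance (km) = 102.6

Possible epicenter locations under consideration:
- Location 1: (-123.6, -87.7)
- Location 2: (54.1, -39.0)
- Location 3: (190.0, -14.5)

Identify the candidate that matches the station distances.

Location 2

For each candidate, compare |candidate − station| to the reported distance:
Location 1: residuals BGU 91.8, LON 148.8, PAS 87.7 → max 148.8 km
Location 2: residuals BGU 0.0, LON 0.0, PAS 0.0 → max 0.0 km
Location 3: residuals BGU 133.3, LON 64.5, PAS 92.9 → max 133.3 km
Only Location 2 has all residuals ≈ 0.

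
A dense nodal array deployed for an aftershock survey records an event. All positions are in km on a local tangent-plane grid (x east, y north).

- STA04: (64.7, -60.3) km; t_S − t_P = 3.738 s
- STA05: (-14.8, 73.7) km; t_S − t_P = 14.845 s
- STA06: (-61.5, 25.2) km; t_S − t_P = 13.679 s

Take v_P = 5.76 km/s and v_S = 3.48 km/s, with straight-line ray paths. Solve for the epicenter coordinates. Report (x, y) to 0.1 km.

Distance from S−P lag: d = Δt · v_P v_S / (v_P − v_S) = Δt · (5.76·3.48)/(5.76−3.48) ≈ 8.7916·Δt.
So d_STA04 = 32.86, d_STA05 = 130.51, d_STA06 = 120.26 km.
Circle about each station: (x − 64.7)² + (y + 60.3)² = 32.86²; (x + 14.8)² + (y − 73.7)² = 130.51²; (x + 61.5)² + (y − 25.2)² = 120.26².
Subtracting pairs of circle equations eliminates x²+y² and gives linear equations (the radical axes):
-159.0 x + 268.0 y = -18124.53
-252.4 x + 171.0 y = -16787.58
Solving the 2×2 system: x ≈ 34.6, y ≈ -47.1 km.

(34.6, -47.1)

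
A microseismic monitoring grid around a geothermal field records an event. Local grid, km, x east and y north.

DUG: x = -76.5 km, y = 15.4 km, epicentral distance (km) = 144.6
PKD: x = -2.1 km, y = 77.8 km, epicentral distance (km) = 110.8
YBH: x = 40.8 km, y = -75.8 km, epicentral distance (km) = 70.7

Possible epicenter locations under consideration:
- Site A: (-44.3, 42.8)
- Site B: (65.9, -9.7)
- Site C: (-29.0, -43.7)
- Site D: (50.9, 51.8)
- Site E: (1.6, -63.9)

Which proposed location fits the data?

Site B

For each candidate, compare |candidate − station| to the reported distance:
Site A: residuals DUG 102.3, PKD 56.0, YBH 75.3 → max 102.3 km
Site B: residuals DUG 0.0, PKD 0.0, YBH 0.0 → max 0.0 km
Site C: residuals DUG 68.8, PKD 13.6, YBH 6.1 → max 68.8 km
Site D: residuals DUG 12.1, PKD 51.8, YBH 57.3 → max 57.3 km
Site E: residuals DUG 33.3, PKD 30.9, YBH 29.7 → max 33.3 km
Only Site B has all residuals ≈ 0.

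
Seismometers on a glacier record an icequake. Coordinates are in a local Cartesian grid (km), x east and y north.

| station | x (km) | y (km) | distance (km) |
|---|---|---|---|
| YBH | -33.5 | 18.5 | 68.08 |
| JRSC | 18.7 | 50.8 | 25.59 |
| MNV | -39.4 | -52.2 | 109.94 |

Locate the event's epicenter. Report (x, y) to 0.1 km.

(33.6, 30.0)

Circle about each station: (x + 33.5)² + (y − 18.5)² = 68.08²; (x − 18.7)² + (y − 50.8)² = 25.59²; (x + 39.4)² + (y + 52.2)² = 109.94².
Subtracting the YBH equation from the JRSC and MNV equations removes the quadratic terms:
104.4 x + 64.6 y = 5445.87
-11.8 x − 141.4 y = -4639.22
Solving the 2×2 system: x ≈ 33.6, y ≈ 30.0 km.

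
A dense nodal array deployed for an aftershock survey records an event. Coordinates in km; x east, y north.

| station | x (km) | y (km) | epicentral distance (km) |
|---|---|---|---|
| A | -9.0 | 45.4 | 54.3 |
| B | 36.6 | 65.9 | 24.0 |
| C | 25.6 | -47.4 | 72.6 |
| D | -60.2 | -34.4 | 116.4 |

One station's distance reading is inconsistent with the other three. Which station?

B

Solve using three stations at a time. Using A, C, D (subtract circle equations pairwise → linear system) gives (x, y) ≈ (40.7, 23.6).
Distances from that point to each station vs reported:
  A: calculated 54.3 vs reported 54.3 → residual 0.0 km
  B: calculated 42.5 vs reported 24.0 → residual 18.5 km
  C: calculated 72.6 vs reported 72.6 → residual 0.0 km
  D: calculated 116.4 vs reported 116.4 → residual 0.0 km
A, C, D are mutually consistent (residuals ≈ 0); B is off by 18.5 km.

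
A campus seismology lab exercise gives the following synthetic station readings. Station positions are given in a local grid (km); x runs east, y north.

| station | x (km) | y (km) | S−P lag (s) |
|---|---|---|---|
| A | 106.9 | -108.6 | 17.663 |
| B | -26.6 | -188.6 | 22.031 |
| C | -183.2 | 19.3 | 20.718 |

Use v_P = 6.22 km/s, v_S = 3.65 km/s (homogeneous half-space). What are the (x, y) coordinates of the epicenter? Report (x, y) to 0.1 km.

x ≈ -0.8 km, y ≈ 4.3 km

Distance from S−P lag: d = Δt · v_P v_S / (v_P − v_S) = Δt · (6.22·3.65)/(6.22−3.65) ≈ 8.8339·Δt.
So d_A = 156.03, d_B = 194.62, d_C = 183.02 km.
Circle about each station: (x − 106.9)² + (y + 108.6)² = 156.03²; (x + 26.6)² + (y + 188.6)² = 194.62²; (x + 183.2)² + (y − 19.3)² = 183.02².
Subtracting the A equation from the B and C equations removes the quadratic terms:
-267.0 x − 160.0 y = -475.63
-580.2 x + 255.8 y = 1562.20
Solving the 2×2 system: x ≈ -0.8, y ≈ 4.3 km.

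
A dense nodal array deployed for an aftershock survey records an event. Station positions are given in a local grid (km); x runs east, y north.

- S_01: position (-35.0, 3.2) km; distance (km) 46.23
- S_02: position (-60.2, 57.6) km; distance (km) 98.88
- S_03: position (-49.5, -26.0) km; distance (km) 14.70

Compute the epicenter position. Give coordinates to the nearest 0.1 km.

-49.5 km east, -40.7 km north

Circle about each station: (x + 35.0)² + (y − 3.2)² = 46.23²; (x + 60.2)² + (y − 57.6)² = 98.88²; (x + 49.5)² + (y + 26.0)² = 14.70².
Subtracting the S_01 equation from the S_02 and S_03 equations removes the quadratic terms:
-50.4 x + 108.8 y = -1933.48
-29.0 x − 58.4 y = 3812.13
Solving the 2×2 system: x ≈ -49.5, y ≈ -40.7 km.
Check against S_01 (with the unrounded x, y): √((x + 35.0)²+(y − 3.2)²) = 46.23 ≈ 46.23 km. ✓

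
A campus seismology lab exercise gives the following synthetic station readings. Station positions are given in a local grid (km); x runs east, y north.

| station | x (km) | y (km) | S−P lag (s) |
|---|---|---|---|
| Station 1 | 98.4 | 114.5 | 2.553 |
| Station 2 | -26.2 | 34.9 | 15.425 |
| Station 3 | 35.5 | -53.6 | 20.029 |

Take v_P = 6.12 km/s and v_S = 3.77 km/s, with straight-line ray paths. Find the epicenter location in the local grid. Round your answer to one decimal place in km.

(86.2, 136.4)

Distance from S−P lag: d = Δt · v_P v_S / (v_P − v_S) = Δt · (6.12·3.77)/(6.12−3.77) ≈ 9.8180·Δt.
So d_Station 1 = 25.07, d_Station 2 = 151.44, d_Station 3 = 196.65 km.
Circle about each station: (x − 98.4)² + (y − 114.5)² = 25.07²; (x + 26.2)² + (y − 34.9)² = 151.44²; (x − 35.5)² + (y + 53.6)² = 196.65².
Subtracting the Station 1 equation from the Station 2 and Station 3 equations removes the quadratic terms:
-249.2 x − 159.2 y = -43193.93
-125.8 x − 336.2 y = -56702.32
Solving the 2×2 system: x ≈ 86.2, y ≈ 136.4 km.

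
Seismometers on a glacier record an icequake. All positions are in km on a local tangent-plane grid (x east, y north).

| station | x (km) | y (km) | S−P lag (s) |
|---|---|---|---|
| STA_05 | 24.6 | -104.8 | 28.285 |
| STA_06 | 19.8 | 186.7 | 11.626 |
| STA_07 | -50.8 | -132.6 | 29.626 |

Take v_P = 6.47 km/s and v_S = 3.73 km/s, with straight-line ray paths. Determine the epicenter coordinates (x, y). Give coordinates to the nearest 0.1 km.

x ≈ -64.1 km, y ≈ 128.0 km

Distance from S−P lag: d = Δt · v_P v_S / (v_P − v_S) = Δt · (6.47·3.73)/(6.47−3.73) ≈ 8.8077·Δt.
So d_STA_05 = 249.13, d_STA_06 = 102.40, d_STA_07 = 260.94 km.
Circle about each station: (x − 24.6)² + (y + 104.8)² = 249.13²; (x − 19.8)² + (y − 186.7)² = 102.40²; (x + 50.8)² + (y + 132.6)² = 260.94².
Subtracting pairs of circle equations eliminates x²+y² and gives linear equations (the radical axes):
-9.6 x + 583.0 y = 75240.73
-150.8 x − 55.6 y = 2551.27
Solving the 2×2 system: x ≈ -64.1, y ≈ 128.0 km.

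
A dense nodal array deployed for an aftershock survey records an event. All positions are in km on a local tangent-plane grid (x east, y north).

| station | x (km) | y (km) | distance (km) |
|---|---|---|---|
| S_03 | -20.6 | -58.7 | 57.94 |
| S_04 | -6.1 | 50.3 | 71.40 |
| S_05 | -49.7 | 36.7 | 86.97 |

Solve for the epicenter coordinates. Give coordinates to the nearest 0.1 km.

19.1 km east, -16.5 km north

Circle about each station: (x + 20.6)² + (y + 58.7)² = 57.94²; (x + 6.1)² + (y − 50.3)² = 71.40²; (x + 49.7)² + (y − 36.7)² = 86.97².
Subtracting the S_03 equation from the S_04 and S_05 equations removes the quadratic terms:
29.0 x + 218.0 y = -3043.67
-58.2 x + 190.8 y = -4259.81
Solving the 2×2 system: x ≈ 19.1, y ≈ -16.5 km.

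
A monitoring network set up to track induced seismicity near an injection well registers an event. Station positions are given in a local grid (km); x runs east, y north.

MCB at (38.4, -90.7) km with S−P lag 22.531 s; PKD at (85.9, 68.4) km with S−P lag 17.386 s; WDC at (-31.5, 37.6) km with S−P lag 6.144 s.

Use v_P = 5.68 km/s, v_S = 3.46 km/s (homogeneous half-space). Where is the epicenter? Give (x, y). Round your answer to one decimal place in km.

Distance from S−P lag: d = Δt · v_P v_S / (v_P − v_S) = Δt · (5.68·3.46)/(5.68−3.46) ≈ 8.8526·Δt.
So d_MCB = 199.46, d_PKD = 153.91, d_WDC = 54.39 km.
Circle about each station: (x − 38.4)² + (y + 90.7)² = 199.46²; (x − 85.9)² + (y − 68.4)² = 153.91²; (x + 31.5)² + (y − 37.6)² = 54.39².
Subtracting the MCB equation from the PKD and WDC equations removes the quadratic terms:
95.0 x + 318.2 y = 18452.32
-139.8 x + 256.6 y = 29530.98
Solving the 2×2 system: x ≈ -67.7, y ≈ 78.2 km.

(-67.7, 78.2)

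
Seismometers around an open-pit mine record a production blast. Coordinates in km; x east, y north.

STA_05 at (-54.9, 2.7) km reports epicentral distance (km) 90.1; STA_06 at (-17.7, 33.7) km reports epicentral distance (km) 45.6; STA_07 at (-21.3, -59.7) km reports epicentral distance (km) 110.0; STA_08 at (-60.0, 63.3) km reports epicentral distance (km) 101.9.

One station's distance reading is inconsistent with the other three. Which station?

Solve using three stations at a time. Using STA_05, STA_06, STA_07 (subtract circle equations pairwise → linear system) gives (x, y) ≈ (27.7, 38.8).
Distances from that point to each station vs reported:
  STA_05: calculated 90.1 vs reported 90.1 → residual 0.0 km
  STA_06: calculated 45.7 vs reported 45.6 → residual 0.1 km
  STA_07: calculated 110.0 vs reported 110.0 → residual 0.0 km
  STA_08: calculated 91.0 vs reported 101.9 → residual 10.9 km
STA_05, STA_06, STA_07 are mutually consistent (residuals ≈ 0); STA_08 is off by 10.9 km.

STA_08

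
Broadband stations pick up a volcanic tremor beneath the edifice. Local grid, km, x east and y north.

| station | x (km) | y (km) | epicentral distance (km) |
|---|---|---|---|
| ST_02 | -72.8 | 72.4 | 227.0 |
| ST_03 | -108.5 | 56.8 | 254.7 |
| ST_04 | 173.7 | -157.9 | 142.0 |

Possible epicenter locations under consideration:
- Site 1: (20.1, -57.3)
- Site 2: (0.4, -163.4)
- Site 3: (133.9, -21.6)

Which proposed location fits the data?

Site 3

For each candidate, compare |candidate − station| to the reported distance:
Site 1: residuals ST_02 67.5, ST_03 82.8, ST_04 41.6 → max 82.8 km
Site 2: residuals ST_02 19.9, ST_03 9.0, ST_04 31.4 → max 31.4 km
Site 3: residuals ST_02 0.1, ST_03 0.1, ST_04 0.0 → max 0.1 km
Only Site 3 has all residuals ≈ 0.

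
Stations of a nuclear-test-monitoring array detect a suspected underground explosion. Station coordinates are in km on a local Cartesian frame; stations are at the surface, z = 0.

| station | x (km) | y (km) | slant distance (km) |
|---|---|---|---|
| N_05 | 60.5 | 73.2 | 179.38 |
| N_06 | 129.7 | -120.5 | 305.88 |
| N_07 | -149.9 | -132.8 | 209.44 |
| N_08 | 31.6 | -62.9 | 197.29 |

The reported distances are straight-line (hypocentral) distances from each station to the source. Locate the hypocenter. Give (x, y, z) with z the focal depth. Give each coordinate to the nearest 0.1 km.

Each station gives a sphere (x−x_i)² + (y−y_i)² + z² = d_i² (stations at z=0).
Subtracting the N_05 sphere from N_06 and N_07: z² cancels, leaving linear equations in x and y:
138.4 x − 387.4 y = -39061.54
-420.8 x − 412.0 y = 19399.43
Solving: x ≈ -107.293, y ≈ 62.499 km (keep extra digits for the depth step; rounded: -107.3, 62.5).
Then from the N_05 sphere: z² = 179.38² − (x − 60.5)² − (y − 73.2)² with x = -107.293, y = 62.499, so z ≈ 62.515 ≈ 62.5 km.
Check against N_08 (with the unrounded solution): distance 197.29 ≈ 197.29 km. ✓

x ≈ -107.3 km, y ≈ 62.5 km, depth ≈ 62.5 km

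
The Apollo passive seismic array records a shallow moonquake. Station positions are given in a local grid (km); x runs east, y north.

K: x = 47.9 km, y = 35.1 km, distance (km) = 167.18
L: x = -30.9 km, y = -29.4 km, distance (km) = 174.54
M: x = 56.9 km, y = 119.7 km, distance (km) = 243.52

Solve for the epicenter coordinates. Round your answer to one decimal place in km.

Circle about each station: (x − 47.9)² + (y − 35.1)² = 167.18²; (x + 30.9)² + (y + 29.4)² = 174.54²; (x − 56.9)² + (y − 119.7)² = 243.52².
Subtracting the K equation from the L and M equations removes the quadratic terms:
-157.6 x − 129.0 y = -4222.31
18.0 x + 169.2 y = -17313.56
Solving the 2×2 system: x ≈ 121.1, y ≈ -115.2 km.

121.1 km east, -115.2 km north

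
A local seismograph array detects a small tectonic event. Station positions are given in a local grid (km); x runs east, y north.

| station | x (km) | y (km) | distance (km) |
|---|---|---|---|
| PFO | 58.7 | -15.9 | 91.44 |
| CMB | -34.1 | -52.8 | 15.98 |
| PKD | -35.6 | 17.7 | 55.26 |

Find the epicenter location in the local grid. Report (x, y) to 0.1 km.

Circle about each station: (x − 58.7)² + (y + 15.9)² = 91.44²; (x + 34.1)² + (y + 52.8)² = 15.98²; (x + 35.6)² + (y − 17.7)² = 55.26².
Subtracting pairs of circle equations eliminates x²+y² and gives linear equations (the radical axes):
-185.6 x − 73.8 y = 8358.06
-188.6 x + 67.2 y = 3189.76
Solving the 2×2 system: x ≈ -30.2, y ≈ -37.3 km.

x ≈ -30.2 km, y ≈ -37.3 km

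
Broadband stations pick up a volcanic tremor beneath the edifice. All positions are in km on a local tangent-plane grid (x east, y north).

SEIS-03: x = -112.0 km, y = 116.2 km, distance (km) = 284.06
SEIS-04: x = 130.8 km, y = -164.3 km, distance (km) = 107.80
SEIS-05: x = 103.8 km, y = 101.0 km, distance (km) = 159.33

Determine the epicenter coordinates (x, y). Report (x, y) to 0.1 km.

x ≈ 112.3 km, y ≈ -58.1 km

Circle about each station: (x + 112.0)² + (y − 116.2)² = 284.06²; (x − 130.8)² + (y + 164.3)² = 107.80²; (x − 103.8)² + (y − 101.0)² = 159.33².
Subtracting the SEIS-03 equation from the SEIS-04 and SEIS-05 equations removes the quadratic terms:
485.6 x − 561.0 y = 87125.93
431.6 x − 30.4 y = 50233.03
Solving the 2×2 system: x ≈ 112.3, y ≈ -58.1 km.
Check against SEIS-03 (with the unrounded x, y): √((x + 112.0)²+(y − 116.2)²) = 284.06 ≈ 284.06 km. ✓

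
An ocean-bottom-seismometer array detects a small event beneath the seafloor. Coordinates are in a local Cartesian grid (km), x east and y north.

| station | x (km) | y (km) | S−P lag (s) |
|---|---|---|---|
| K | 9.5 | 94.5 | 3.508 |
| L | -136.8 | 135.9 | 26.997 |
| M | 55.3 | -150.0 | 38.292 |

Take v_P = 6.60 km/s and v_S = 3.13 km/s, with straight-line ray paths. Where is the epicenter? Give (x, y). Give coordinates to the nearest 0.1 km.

11.4 km east, 73.7 km north

Distance from S−P lag: d = Δt · v_P v_S / (v_P − v_S) = Δt · (6.60·3.13)/(6.60−3.13) ≈ 5.9533·Δt.
So d_K = 20.88, d_L = 160.72, d_M = 227.96 km.
Circle about each station: (x − 9.5)² + (y − 94.5)² = 20.88²; (x + 136.8)² + (y − 135.9)² = 160.72²; (x − 55.3)² + (y + 150.0)² = 227.96².
Subtracting pairs of circle equations eliminates x²+y² and gives linear equations (the radical axes):
-292.6 x + 82.8 y = 2767.61
91.6 x − 489.0 y = -34992.20
Solving the 2×2 system: x ≈ 11.4, y ≈ 73.7 km.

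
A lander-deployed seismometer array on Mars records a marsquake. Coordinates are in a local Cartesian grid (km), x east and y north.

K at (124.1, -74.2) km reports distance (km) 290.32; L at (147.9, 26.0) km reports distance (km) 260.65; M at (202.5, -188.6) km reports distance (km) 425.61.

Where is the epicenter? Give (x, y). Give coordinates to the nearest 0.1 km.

-97.8 km east, 113.0 km north

Circle about each station: (x − 124.1)² + (y + 74.2)² = 290.32²; (x − 147.9)² + (y − 26.0)² = 260.65²; (x − 202.5)² + (y + 188.6)² = 425.61².
Subtracting pairs of circle equations eliminates x²+y² and gives linear equations (the radical axes):
47.6 x + 200.4 y = 17991.24
156.8 x − 228.8 y = -41188.41
Solving the 2×2 system: x ≈ -97.8, y ≈ 113.0 km.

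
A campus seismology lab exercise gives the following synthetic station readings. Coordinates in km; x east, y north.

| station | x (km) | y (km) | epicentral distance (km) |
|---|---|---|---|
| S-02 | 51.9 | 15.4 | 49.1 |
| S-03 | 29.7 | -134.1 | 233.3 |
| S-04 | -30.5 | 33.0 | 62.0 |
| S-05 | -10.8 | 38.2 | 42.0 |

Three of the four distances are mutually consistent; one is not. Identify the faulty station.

Solve using three stations at a time. Using S-02, S-04, S-05 (subtract circle equations pairwise → linear system) gives (x, y) ≈ (26.4, 57.2).
Distances from that point to each station vs reported:
  S-02: calculated 48.9 vs reported 49.1 → residual 0.2 km
  S-03: calculated 191.3 vs reported 233.3 → residual 42.0 km
  S-04: calculated 61.9 vs reported 62.0 → residual 0.1 km
  S-05: calculated 41.8 vs reported 42.0 → residual 0.2 km
S-02, S-04, S-05 are mutually consistent (residuals ≈ 0); S-03 is off by 42.0 km.

S-03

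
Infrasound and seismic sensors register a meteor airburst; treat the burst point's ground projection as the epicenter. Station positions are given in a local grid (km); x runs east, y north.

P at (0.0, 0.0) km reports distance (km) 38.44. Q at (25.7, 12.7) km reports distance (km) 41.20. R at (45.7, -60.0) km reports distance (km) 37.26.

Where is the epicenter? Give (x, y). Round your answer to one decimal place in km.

(25.8, -28.5)

Circle about each station: x² + y² = 38.44²; (x − 25.7)² + (y − 12.7)² = 41.20²; (x − 45.7)² + (y + 60.0)² = 37.26².
Subtracting the P equation from the Q and R equations removes the quadratic terms:
51.4 x + 25.4 y = 601.97
91.4 x − 120.0 y = 5777.82
Solving the 2×2 system: x ≈ 25.8, y ≈ -28.5 km.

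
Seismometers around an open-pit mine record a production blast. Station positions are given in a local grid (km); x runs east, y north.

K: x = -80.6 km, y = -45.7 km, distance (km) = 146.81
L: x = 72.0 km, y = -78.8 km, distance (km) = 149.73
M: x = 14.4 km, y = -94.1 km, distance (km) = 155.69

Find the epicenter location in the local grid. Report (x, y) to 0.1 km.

Circle about each station: (x + 80.6)² + (y + 45.7)² = 146.81²; (x − 72.0)² + (y + 78.8)² = 149.73²; (x − 14.4)² + (y + 94.1)² = 155.69².
Subtracting the K equation from the L and M equations removes the quadratic terms:
305.2 x − 66.2 y = 1942.69
190.0 x − 96.8 y = -2208.88
Solving the 2×2 system: x ≈ 19.7, y ≈ 61.5 km.

19.7 km east, 61.5 km north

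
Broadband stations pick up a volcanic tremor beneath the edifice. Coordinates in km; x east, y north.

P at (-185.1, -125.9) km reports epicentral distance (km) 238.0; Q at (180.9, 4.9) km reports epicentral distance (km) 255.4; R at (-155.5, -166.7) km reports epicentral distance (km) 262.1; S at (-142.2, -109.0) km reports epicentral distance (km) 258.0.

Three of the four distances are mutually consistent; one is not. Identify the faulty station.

S

Solve using three stations at a time. Using P, Q, R (subtract circle equations pairwise → linear system) gives (x, y) ≈ (-63.6, 78.8).
Distances from that point to each station vs reported:
  P: calculated 238.0 vs reported 238.0 → residual 0.0 km
  Q: calculated 255.4 vs reported 255.4 → residual 0.0 km
  R: calculated 262.1 vs reported 262.1 → residual 0.0 km
  S: calculated 203.6 vs reported 258.0 → residual 54.4 km
P, Q, R are mutually consistent (residuals ≈ 0); S is off by 54.4 km.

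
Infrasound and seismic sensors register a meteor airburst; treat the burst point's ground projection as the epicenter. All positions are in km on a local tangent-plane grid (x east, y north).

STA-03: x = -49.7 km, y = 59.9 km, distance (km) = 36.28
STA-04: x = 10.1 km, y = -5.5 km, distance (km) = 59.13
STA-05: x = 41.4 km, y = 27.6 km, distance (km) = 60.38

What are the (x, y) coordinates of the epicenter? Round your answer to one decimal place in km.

(-15.5, 47.8)

Circle about each station: (x + 49.7)² + (y − 59.9)² = 36.28²; (x − 10.1)² + (y + 5.5)² = 59.13²; (x − 41.4)² + (y − 27.6)² = 60.38².
Subtracting the STA-03 equation from the STA-04 and STA-05 equations removes the quadratic terms:
119.6 x − 130.8 y = -8105.96
182.2 x − 64.6 y = -5911.89
Solving the 2×2 system: x ≈ -15.5, y ≈ 47.8 km.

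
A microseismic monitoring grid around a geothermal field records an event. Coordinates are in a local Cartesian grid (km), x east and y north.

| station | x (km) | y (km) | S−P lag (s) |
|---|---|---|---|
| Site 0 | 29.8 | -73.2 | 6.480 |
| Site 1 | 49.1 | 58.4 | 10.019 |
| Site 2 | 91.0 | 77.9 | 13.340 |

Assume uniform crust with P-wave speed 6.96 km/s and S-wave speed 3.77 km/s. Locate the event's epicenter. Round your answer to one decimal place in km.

Distance from S−P lag: d = Δt · v_P v_S / (v_P − v_S) = Δt · (6.96·3.77)/(6.96−3.77) ≈ 8.2255·Δt.
So d_Site 0 = 53.30, d_Site 1 = 82.41, d_Site 2 = 109.73 km.
Circle about each station: (x − 29.8)² + (y + 73.2)² = 53.30²; (x − 49.1)² + (y − 58.4)² = 82.41²; (x − 91.0)² + (y − 77.9)² = 109.73².
Subtracting pairs of circle equations eliminates x²+y² and gives linear equations (the radical axes):
38.6 x + 263.2 y = -4375.43
122.4 x + 302.2 y = -1096.65
Solving the 2×2 system: x ≈ 50.3, y ≈ -24.0 km.
Check against Site 0 (with the unrounded x, y): √((x − 29.8)²+(y + 73.2)²) = 53.30 ≈ 53.30 km. ✓

x ≈ 50.3 km, y ≈ -24.0 km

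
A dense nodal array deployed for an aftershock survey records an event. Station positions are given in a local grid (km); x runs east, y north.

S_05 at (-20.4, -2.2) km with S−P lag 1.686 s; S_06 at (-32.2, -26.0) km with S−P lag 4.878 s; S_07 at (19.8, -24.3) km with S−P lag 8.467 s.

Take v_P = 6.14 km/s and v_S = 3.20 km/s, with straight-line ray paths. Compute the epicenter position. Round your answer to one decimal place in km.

-27.8 km east, 6.3 km north

Distance from S−P lag: d = Δt · v_P v_S / (v_P − v_S) = Δt · (6.14·3.20)/(6.14−3.20) ≈ 6.6830·Δt.
So d_S_05 = 11.27, d_S_06 = 32.60, d_S_07 = 56.58 km.
Circle about each station: (x + 20.4)² + (y + 2.2)² = 11.27²; (x + 32.2)² + (y + 26.0)² = 32.60²; (x − 19.8)² + (y + 24.3)² = 56.58².
Subtracting pairs of circle equations eliminates x²+y² and gives linear equations (the radical axes):
-23.6 x − 47.6 y = 356.09
80.4 x − 44.2 y = -2512.75
Solving the 2×2 system: x ≈ -27.8, y ≈ 6.3 km.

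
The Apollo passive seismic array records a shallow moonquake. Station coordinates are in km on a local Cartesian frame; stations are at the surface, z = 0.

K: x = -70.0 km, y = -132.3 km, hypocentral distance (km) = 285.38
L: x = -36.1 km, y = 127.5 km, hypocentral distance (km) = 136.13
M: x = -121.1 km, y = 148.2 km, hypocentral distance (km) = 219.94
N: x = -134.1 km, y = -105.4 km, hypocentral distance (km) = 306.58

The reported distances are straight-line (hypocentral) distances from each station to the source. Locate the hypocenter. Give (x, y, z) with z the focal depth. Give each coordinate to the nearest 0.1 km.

x ≈ 87.8 km, y ≈ 100.3 km, depth ≈ 49.4 km

Each station gives a sphere (x−x_i)² + (y−y_i)² + z² = d_i² (stations at z=0).
Subtracting the K sphere from L and M: z² cancels, leaving linear equations in x and y:
67.8 x + 519.6 y = 58066.54
-102.2 x + 561.0 y = 47293.30
Solving: x ≈ 87.797, y ≈ 100.296 km (keep extra digits for the depth step; rounded: 87.8, 100.3).
Then from the K sphere: z² = 285.38² − (x + 70.0)² − (y + 132.3)² with x = 87.797, y = 100.296, so z ≈ 49.406 ≈ 49.4 km.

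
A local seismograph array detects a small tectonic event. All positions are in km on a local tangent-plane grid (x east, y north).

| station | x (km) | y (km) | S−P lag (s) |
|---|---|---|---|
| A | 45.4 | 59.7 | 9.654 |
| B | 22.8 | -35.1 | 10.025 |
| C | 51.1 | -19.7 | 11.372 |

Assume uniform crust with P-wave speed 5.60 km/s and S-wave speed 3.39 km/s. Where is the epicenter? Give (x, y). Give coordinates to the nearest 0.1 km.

-32.4 km east, 31.0 km north

Distance from S−P lag: d = Δt · v_P v_S / (v_P − v_S) = Δt · (5.60·3.39)/(5.60−3.39) ≈ 8.5900·Δt.
So d_A = 82.93, d_B = 86.12, d_C = 97.69 km.
Circle about each station: (x − 45.4)² + (y − 59.7)² = 82.93²; (x − 22.8)² + (y + 35.1)² = 86.12²; (x − 51.1)² + (y + 19.7)² = 97.69².
Subtracting pairs of circle equations eliminates x²+y² and gives linear equations (the radical axes):
-45.2 x − 189.6 y = -4412.67
11.4 x − 158.8 y = -5291.90
Solving the 2×2 system: x ≈ -32.4, y ≈ 31.0 km.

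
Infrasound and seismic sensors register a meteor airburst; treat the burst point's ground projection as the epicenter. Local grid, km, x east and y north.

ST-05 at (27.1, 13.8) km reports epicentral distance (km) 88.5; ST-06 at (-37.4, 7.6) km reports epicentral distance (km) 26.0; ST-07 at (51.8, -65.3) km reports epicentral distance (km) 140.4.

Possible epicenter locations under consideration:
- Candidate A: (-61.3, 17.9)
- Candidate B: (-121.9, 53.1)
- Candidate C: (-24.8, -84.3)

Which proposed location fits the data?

Candidate A

For each candidate, compare |candidate − station| to the reported distance:
Candidate A: residuals ST-05 0.0, ST-06 0.0, ST-07 0.0 → max 0.0 km
Candidate B: residuals ST-05 65.6, ST-06 70.0, ST-07 69.8 → max 70.0 km
Candidate C: residuals ST-05 22.5, ST-06 66.8, ST-07 61.5 → max 66.8 km
Only Candidate A has all residuals ≈ 0.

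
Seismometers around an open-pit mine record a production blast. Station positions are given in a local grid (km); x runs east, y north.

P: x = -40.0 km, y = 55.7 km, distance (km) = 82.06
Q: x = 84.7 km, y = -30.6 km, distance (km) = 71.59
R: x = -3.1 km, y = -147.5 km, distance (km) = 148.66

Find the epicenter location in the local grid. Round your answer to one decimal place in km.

Circle about each station: (x + 40.0)² + (y − 55.7)² = 82.06²; (x − 84.7)² + (y + 30.6)² = 71.59²; (x + 3.1)² + (y + 147.5)² = 148.66².
Subtracting the P equation from the Q and R equations removes the quadratic terms:
249.4 x − 172.6 y = 5016.68
73.8 x − 406.4 y = 1697.42
Solving the 2×2 system: x ≈ 19.7, y ≈ -0.6 km.

19.7 km east, -0.6 km north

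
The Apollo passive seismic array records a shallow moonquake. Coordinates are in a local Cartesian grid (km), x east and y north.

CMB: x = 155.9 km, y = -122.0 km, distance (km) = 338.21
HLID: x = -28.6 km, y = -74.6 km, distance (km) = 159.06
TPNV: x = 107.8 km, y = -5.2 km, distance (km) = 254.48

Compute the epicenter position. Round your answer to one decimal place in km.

(-143.4, 35.5)

Circle about each station: (x − 155.9)² + (y + 122.0)² = 338.21²; (x + 28.6)² + (y + 74.6)² = 159.06²; (x − 107.8)² + (y + 5.2)² = 254.48².
Subtracting the CMB equation from the HLID and TPNV equations removes the quadratic terms:
-369.0 x + 94.8 y = 56280.23
-96.2 x + 233.6 y = 22085.00
Solving the 2×2 system: x ≈ -143.4, y ≈ 35.5 km.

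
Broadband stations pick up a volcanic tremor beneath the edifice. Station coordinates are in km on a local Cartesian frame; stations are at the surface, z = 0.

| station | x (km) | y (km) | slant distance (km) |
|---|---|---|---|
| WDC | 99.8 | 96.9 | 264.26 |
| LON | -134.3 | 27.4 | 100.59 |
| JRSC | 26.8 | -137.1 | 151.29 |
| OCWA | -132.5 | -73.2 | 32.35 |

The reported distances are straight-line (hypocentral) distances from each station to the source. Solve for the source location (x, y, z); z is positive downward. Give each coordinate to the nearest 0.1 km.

x ≈ -106.3 km, y ≈ -67.5 km, depth ≈ 18.1 km

Each station gives a sphere (x−x_i)² + (y−y_i)² + z² = d_i² (stations at z=0).
Subtracting the WDC sphere from LON and JRSC: z² cancels, leaving linear equations in x and y:
-468.2 x − 139.0 y = 59152.60
-146.0 x − 468.0 y = 47109.68
Solving: x ≈ -106.301, y ≈ -67.499 km (keep extra digits for the depth step; rounded: -106.3, -67.5).
Then from the WDC sphere: z² = 264.26² − (x − 99.8)² − (y − 96.9)² with x = -106.301, y = -67.499, so z ≈ 18.130 ≈ 18.1 km.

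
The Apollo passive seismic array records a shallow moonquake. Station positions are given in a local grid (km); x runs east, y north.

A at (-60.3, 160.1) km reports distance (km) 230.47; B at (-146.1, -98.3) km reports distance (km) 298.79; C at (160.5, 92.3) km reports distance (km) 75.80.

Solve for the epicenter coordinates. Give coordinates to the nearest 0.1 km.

x ≈ 126.2 km, y ≈ 24.7 km

Circle about each station: (x + 60.3)² + (y − 160.1)² = 230.47²; (x + 146.1)² + (y + 98.3)² = 298.79²; (x − 160.5)² + (y − 92.3)² = 75.80².
Subtracting pairs of circle equations eliminates x²+y² and gives linear equations (the radical axes):
-171.6 x − 516.8 y = -34419.04
441.6 x − 135.6 y = 52382.22
Solving the 2×2 system: x ≈ 126.2, y ≈ 24.7 km.
Check against A (with the unrounded x, y): √((x + 60.3)²+(y − 160.1)²) = 230.47 ≈ 230.47 km. ✓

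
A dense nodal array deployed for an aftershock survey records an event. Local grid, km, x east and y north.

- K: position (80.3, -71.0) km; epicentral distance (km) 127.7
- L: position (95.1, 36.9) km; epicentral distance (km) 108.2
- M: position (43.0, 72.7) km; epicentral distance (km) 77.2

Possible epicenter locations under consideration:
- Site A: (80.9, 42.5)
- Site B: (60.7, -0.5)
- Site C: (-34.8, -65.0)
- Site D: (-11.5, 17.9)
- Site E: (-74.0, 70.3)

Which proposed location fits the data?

Site D

For each candidate, compare |candidate − station| to the reported distance:
Site A: residuals K 14.2, L 92.9, M 28.7 → max 92.9 km
Site B: residuals K 54.5, L 57.4, M 1.9 → max 57.4 km
Site C: residuals K 12.4, L 56.9, M 81.0 → max 81.0 km
Site D: residuals K 0.1, L 0.1, M 0.1 → max 0.1 km
Site E: residuals K 81.5, L 64.2, M 39.8 → max 81.5 km
Only Site D has all residuals ≈ 0.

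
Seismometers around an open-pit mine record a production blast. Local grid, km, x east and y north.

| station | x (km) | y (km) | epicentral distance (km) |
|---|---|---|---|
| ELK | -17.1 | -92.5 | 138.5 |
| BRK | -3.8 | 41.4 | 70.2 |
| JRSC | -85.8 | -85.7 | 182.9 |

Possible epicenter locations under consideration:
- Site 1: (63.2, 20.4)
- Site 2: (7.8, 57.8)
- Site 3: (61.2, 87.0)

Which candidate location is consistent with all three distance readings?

For each candidate, compare |candidate − station| to the reported distance:
Site 1: residuals ELK 0.0, BRK 0.0, JRSC 0.0 → max 0.0 km
Site 2: residuals ELK 13.8, BRK 50.1, JRSC 11.6 → max 50.1 km
Site 3: residuals ELK 57.3, BRK 9.2, JRSC 43.9 → max 57.3 km
Only Site 1 has all residuals ≈ 0.

Site 1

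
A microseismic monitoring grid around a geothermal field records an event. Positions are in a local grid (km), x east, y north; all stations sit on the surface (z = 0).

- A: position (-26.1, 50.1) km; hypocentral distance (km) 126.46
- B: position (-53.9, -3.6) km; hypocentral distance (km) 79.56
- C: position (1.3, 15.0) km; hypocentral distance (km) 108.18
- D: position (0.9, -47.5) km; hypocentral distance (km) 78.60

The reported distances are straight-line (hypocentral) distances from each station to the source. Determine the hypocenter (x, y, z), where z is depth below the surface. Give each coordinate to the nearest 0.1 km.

(-52.8, -60.1, 56.0)

Each station gives a sphere (x−x_i)² + (y−y_i)² + z² = d_i² (stations at z=0).
Subtracting the A sphere from B and C: z² cancels, leaving linear equations in x and y:
-55.6 x − 107.4 y = 9389.29
54.8 x − 70.2 y = 1324.69
Solving: x ≈ -52.802, y ≈ -60.089 km (keep extra digits for the depth step; rounded: -52.8, -60.1).
Then from the A sphere: z² = 126.46² − (x + 26.1)² − (y − 50.1)² with x = -52.802, y = -60.089, so z ≈ 56.014 ≈ 56.0 km.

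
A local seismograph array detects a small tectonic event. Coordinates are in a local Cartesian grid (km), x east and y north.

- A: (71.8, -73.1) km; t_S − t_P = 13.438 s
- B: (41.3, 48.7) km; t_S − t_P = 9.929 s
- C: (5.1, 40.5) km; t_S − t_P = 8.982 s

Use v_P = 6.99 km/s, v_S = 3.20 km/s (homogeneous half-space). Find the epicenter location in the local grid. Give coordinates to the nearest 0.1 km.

Distance from S−P lag: d = Δt · v_P v_S / (v_P − v_S) = Δt · (6.99·3.20)/(6.99−3.20) ≈ 5.9018·Δt.
So d_A = 79.31, d_B = 58.60, d_C = 53.01 km.
Circle about each station: (x − 71.8)² + (y + 73.1)² = 79.31²; (x − 41.3)² + (y − 48.7)² = 58.60²; (x − 5.1)² + (y − 40.5)² = 53.01².
Subtracting pairs of circle equations eliminates x²+y² and gives linear equations (the radical axes):
-61.0 x + 243.6 y = -3565.35
-133.4 x + 227.2 y = -5352.57
Solving the 2×2 system: x ≈ 26.5, y ≈ -8.0 km.

26.5 km east, -8.0 km north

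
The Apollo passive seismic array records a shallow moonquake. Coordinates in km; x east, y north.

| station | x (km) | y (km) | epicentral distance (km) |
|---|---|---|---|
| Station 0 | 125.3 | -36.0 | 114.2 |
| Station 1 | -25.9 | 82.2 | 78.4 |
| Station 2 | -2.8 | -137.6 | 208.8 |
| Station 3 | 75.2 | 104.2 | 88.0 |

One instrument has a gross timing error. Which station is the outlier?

Solve using three stations at a time. Using Station 0, Station 1, Station 3 (subtract circle equations pairwise → linear system) gives (x, y) ≈ (30.9, 28.2).
Distances from that point to each station vs reported:
  Station 0: calculated 114.2 vs reported 114.2 → residual 0.0 km
  Station 1: calculated 78.4 vs reported 78.4 → residual 0.0 km
  Station 2: calculated 169.2 vs reported 208.8 → residual 39.6 km
  Station 3: calculated 88.0 vs reported 88.0 → residual 0.0 km
Station 0, Station 1, Station 3 are mutually consistent (residuals ≈ 0); Station 2 is off by 39.6 km.

Station 2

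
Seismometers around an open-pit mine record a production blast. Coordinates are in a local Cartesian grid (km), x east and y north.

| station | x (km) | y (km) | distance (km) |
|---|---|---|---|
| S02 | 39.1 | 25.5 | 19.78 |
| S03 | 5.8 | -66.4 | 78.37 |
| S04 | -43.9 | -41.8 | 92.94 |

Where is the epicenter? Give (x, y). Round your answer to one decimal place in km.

x ≈ 35.8 km, y ≈ 6.0 km

Circle about each station: (x − 39.1)² + (y − 25.5)² = 19.78²; (x − 5.8)² + (y + 66.4)² = 78.37²; (x + 43.9)² + (y + 41.8)² = 92.94².
Subtracting the S02 equation from the S03 and S04 equations removes the quadratic terms:
-66.6 x − 183.8 y = -3487.07
-166.0 x − 134.6 y = -6751.21
Solving the 2×2 system: x ≈ 35.8, y ≈ 6.0 km.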